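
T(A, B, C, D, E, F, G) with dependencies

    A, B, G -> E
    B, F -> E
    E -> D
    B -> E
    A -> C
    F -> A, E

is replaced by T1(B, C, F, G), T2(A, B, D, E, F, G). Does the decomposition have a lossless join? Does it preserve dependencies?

lossless but not dependency-preserving

Lossless test: (B, F, G)⁺ = {A, B, C, D, E, F, G}, which contains all of one fragment — lossless.
Dependency preservation: the restricted closure of {A} across the fragments never reaches {C}, so A → C cannot be enforced without a join — not preserved.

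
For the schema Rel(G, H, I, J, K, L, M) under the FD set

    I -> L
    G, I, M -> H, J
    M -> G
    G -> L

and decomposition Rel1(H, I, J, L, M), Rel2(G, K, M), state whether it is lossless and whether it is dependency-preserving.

lossy and not dependency-preserving

Lossless test: (M)⁺ = {G, L, M}, which is a superkey of neither fragment — lossy.
Dependency preservation: the restricted closure of {G} across the fragments never reaches {L}, so G → L cannot be enforced without a join — not preserved.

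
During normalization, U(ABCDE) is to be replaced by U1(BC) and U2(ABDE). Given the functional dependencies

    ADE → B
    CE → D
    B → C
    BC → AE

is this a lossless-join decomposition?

Yes

Common attributes: U1 ∩ U2 = {B}.
Closure of {B}: B → C applies, adding C; BC → AE applies, adding AE; CE → D applies, adding D. So (B)⁺ = {ABCDE}.
This closure contains every attribute of U1, so U1 ∩ U2 → U1. The join is lossless.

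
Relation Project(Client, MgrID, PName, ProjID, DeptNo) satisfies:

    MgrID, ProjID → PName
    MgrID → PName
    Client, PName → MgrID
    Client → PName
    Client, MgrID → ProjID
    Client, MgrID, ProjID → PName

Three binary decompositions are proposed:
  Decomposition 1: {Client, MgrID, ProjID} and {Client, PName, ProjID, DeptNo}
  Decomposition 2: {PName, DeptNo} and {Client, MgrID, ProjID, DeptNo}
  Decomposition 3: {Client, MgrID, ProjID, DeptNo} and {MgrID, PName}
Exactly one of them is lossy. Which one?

Decomposition 1: common = {Client, ProjID}, closure = {Client, MgrID, PName, ProjID} → lossless.
Decomposition 2: common = {DeptNo}, closure = {DeptNo} → lossy.
Decomposition 3: common = {MgrID}, closure = {MgrID, PName} → lossless.

Decomposition 2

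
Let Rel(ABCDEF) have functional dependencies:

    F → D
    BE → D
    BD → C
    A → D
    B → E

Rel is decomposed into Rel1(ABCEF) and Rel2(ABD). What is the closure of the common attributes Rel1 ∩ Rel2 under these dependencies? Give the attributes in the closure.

Rel1 ∩ Rel2 = {AB}.
A → D applies, adding D
B → E applies, adding E
BD → C applies, adding C
Closure: {ABCDE}.

ABCDE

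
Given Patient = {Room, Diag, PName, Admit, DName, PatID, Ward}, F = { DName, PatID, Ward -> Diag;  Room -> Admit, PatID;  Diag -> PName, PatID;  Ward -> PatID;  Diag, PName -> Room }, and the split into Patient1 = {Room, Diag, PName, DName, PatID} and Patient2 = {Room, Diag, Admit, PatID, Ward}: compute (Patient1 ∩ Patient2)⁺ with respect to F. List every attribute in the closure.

Patient1 ∩ Patient2 = {Room, Diag, PatID}.
Room → Admit, PatID applies, adding Admit
Diag → PName, PatID applies, adding PName
Closure: {Room, Diag, PName, Admit, PatID}.

Room, Diag, PName, Admit, PatID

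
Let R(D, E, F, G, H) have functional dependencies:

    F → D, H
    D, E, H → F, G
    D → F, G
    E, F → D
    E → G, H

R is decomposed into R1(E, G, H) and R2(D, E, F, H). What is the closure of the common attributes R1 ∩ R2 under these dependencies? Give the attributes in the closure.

E, G, H

R1 ∩ R2 = {E, H}.
E → G, H applies, adding G
Closure: {E, G, H}.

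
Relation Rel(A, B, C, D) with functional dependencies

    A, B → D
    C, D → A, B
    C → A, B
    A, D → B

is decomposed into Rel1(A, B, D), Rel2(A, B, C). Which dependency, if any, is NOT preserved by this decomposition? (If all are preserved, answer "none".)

A, B → D lies within Rel1.
C, D → A, B: restricted closure across fragments reaches A, B.
C → A, B lies within Rel2.
A, D → B lies within Rel1.
Every dependency is enforceable on the fragments, so the decomposition is dependency-preserving.

none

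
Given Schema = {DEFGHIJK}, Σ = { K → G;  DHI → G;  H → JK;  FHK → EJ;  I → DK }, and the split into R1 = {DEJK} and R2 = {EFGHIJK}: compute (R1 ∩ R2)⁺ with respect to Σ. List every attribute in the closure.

R1 ∩ R2 = {EJK}.
K → G applies, adding G
Closure: {EGJK}.

EGJK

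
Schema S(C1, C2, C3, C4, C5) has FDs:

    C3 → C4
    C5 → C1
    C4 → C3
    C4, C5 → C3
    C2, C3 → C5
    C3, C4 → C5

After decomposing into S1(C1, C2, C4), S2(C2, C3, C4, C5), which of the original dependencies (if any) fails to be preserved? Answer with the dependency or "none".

Check C5 → C1: no single fragment contains all of {C1, C5}, and the restricted closure of {C5} across the fragments never reaches {C1}.
C3 → C4 is preserved.
C4 → C3 is preserved.
C4, C5 → C3 is preserved.
C2, C3 → C5 is preserved.
C3, C4 → C5 is preserved.

C5 → C1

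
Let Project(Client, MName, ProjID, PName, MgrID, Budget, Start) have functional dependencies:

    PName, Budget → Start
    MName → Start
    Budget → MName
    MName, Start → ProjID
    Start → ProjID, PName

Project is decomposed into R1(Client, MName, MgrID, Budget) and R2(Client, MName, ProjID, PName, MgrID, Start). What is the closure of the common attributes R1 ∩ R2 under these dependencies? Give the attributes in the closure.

Client, MName, ProjID, PName, MgrID, Start

R1 ∩ R2 = {Client, MName, MgrID}.
MName → Start applies, adding Start
MName, Start → ProjID applies, adding ProjID
Start → ProjID, PName applies, adding PName
Closure: {Client, MName, ProjID, PName, MgrID, Start}.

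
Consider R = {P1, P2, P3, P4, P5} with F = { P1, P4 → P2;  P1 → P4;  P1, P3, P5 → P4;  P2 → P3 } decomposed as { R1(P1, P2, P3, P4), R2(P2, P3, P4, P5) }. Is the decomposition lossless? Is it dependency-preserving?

lossy but dependency-preserving

Lossless test: (P2, P3, P4)⁺ = {P2, P3, P4}, which is a superkey of neither fragment — lossy.
Dependency preservation: P1, P3, P5 → P4 is not contained in any single fragment, but the restricted closure of its left-hand side across the fragments still reaches the right-hand side; the remaining FDs each lie inside some fragment. All dependencies are preserved.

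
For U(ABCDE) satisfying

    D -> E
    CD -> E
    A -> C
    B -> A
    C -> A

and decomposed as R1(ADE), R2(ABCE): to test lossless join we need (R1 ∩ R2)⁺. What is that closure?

R1 ∩ R2 = {AE}.
A → C applies, adding C
Closure: {ACE}.

ACE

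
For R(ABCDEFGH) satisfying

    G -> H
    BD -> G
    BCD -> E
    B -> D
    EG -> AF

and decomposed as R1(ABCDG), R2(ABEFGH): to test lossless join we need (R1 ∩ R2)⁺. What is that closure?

ABDGH

R1 ∩ R2 = {ABG}.
G → H applies, adding H
B → D applies, adding D
Closure: {ABDGH}.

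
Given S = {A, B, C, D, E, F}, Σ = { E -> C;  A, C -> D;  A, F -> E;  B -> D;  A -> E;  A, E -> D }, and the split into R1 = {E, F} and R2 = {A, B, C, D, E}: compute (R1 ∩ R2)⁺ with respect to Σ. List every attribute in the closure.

C, E

R1 ∩ R2 = {E}.
E → C applies, adding C
Closure: {C, E}.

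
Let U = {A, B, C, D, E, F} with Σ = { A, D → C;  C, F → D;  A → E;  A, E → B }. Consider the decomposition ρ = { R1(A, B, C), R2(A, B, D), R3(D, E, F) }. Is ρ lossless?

Chase test. Columns are A, B, C, D, E, F; row i has aⱼ where attribute j ∈ Ri, else bᵢⱼ.
Initial tableau (one row per fragment):
  row 1: a1 a2 a3 b14 b15 b16
  row 2: a1 a2 b23 a4 b25 b26
  row 3: b31 b32 b33 a4 a5 a6
Rows 1 and 2 agree on A; apply A→E and equate their E entries.
No row becomes fully distinguished — the join is lossy.

No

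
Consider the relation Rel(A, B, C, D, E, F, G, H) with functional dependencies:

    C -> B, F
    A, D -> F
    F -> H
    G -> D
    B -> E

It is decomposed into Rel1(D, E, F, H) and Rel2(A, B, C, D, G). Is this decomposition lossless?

No

Common attributes: Rel1 ∩ Rel2 = {D}.
No dependency enlarges {D}, so (D)⁺ = {D}.
The closure contains neither all of Rel1 = {D, E, F, H} nor all of Rel2 = {A, B, C, D, G}, so the common attributes are not a superkey of either fragment. The join is lossy.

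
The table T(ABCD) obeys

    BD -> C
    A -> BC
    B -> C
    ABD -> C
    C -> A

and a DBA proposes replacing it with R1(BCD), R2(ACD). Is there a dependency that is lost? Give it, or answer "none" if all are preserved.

none

BD → C lies within R1.
A → BC: restricted closure across fragments reaches BC.
B → C lies within R1.
ABD → C: restricted closure across fragments reaches C.
C → A lies within R2.
Every dependency is enforceable on the fragments, so the decomposition is dependency-preserving.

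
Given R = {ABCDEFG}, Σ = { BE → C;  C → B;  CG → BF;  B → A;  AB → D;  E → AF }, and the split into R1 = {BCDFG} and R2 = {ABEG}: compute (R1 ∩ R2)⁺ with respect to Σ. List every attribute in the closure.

R1 ∩ R2 = {BG}.
B → A applies, adding A
AB → D applies, adding D
Closure: {ABDG}.

ABDG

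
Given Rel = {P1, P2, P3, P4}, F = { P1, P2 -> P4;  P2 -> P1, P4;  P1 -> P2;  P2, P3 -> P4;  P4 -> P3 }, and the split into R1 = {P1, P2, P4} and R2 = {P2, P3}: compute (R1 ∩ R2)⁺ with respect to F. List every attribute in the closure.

R1 ∩ R2 = {P2}.
P2 → P1, P4 applies, adding P1, P4
P4 → P3 applies, adding P3
Closure: {P1, P2, P3, P4}.

P1, P2, P3, P4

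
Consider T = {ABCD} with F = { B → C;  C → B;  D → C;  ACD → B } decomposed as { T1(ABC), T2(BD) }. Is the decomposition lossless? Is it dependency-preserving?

lossy but dependency-preserving

Lossless test: (B)⁺ = {BC}, which is a superkey of neither fragment — lossy.
Dependency preservation: D → C; ACD → B are not contained in any single fragment, but the restricted closure of each left-hand side across the fragments still reaches the right-hand side; the remaining FDs each lie inside some fragment. All dependencies are preserved.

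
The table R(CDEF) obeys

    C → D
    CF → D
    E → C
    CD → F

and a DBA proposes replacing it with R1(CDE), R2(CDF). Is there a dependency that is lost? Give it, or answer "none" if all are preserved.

none

C → D lies within R1.
CF → D lies within R2.
E → C lies within R1.
CD → F lies within R2.
Every dependency is enforceable on the fragments, so the decomposition is dependency-preserving.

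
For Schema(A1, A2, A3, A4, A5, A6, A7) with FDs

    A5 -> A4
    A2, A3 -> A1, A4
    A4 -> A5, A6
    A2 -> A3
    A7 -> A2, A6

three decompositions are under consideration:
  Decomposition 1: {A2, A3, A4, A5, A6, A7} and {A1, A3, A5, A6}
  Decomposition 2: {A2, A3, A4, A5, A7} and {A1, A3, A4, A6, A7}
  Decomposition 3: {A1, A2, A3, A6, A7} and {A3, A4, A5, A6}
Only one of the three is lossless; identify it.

Decomposition 1: common = {A3, A5, A6}, closure = {A3, A4, A5, A6} → lossy.
Decomposition 2: common = {A3, A4, A7}, closure = {A1, A2, A3, A4, A5, A6, A7} → lossless.
Decomposition 3: common = {A3, A6}, closure = {A3, A6} → lossy.

Decomposition 2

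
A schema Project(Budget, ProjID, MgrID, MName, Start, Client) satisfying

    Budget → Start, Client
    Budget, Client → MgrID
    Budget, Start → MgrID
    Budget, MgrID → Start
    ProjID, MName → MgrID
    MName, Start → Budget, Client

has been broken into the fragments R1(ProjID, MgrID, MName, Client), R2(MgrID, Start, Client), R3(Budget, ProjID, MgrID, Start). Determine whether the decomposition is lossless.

No

Chase test. Columns are Budget, ProjID, MgrID, MName, Start, Client; row i has aⱼ where attribute j ∈ Ri, else bᵢⱼ.
Initial tableau (one row per fragment):
  row 1: b11 a2 a3 a4 b15 a6
  row 2: b21 b22 a3 b24 a5 a6
  row 3: a1 a2 a3 b34 a5 b36
No row becomes fully distinguished — the join is lossy.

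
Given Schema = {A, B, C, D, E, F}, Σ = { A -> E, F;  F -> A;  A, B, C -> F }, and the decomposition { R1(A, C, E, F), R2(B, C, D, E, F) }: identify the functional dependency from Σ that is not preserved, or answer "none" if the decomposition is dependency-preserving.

none

A → E, F lies within R1.
F → A lies within R1.
A, B, C → F: restricted closure across fragments reaches F.
Every dependency is enforceable on the fragments, so the decomposition is dependency-preserving.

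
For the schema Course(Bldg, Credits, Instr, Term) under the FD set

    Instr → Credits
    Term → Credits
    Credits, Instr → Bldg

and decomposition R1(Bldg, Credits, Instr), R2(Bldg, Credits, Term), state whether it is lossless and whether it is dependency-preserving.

lossy but dependency-preserving

Lossless test: (Bldg, Credits)⁺ = {Bldg, Credits}, which is a superkey of neither fragment — lossy.
Dependency preservation: every FD's attributes lie within a single fragment, so each can be enforced locally — preserved.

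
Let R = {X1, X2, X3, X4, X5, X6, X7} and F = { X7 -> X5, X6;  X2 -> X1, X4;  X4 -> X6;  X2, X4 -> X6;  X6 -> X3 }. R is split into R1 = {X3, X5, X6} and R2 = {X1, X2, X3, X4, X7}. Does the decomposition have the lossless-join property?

Common attributes: R1 ∩ R2 = {X3}.
No dependency enlarges {X3}, so (X3)⁺ = {X3}.
The closure contains neither all of R1 = {X3, X5, X6} nor all of R2 = {X1, X2, X3, X4, X7}, so the common attributes are not a superkey of either fragment. The join is lossy.

No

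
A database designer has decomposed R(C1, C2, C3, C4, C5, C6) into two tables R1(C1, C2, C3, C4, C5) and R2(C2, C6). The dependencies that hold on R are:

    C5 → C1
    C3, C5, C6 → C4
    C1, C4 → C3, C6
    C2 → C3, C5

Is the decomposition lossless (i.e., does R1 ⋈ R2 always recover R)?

Common attributes: R1 ∩ R2 = {C2}.
Closure of {C2}: C2 → C3, C5 applies, adding C3, C5; C5 → C1 applies, adding C1. So (C2)⁺ = {C1, C2, C3, C5}.
The closure contains neither all of R1 = {C1, C2, C3, C4, C5} nor all of R2 = {C2, C6}, so the common attributes are not a superkey of either fragment. The join is lossy.

No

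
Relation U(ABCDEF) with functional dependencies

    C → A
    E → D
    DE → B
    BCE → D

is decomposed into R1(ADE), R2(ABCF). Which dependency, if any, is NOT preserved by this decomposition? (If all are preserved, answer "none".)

DE → B

Check DE → B: no single fragment contains all of {BDE}, and the restricted closure of {DE} across the fragments never reaches {B}.
C → A is preserved.
E → D is preserved.
BCE → D is preserved.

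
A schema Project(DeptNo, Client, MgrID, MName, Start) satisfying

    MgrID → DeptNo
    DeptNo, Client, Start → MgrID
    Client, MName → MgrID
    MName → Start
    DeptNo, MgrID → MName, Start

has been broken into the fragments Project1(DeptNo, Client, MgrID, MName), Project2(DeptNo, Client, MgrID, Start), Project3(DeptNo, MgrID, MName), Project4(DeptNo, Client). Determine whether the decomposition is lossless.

Yes

Chase test. Columns are DeptNo, Client, MgrID, MName, Start; row i has aⱼ where attribute j ∈ Projecti, else bᵢⱼ.
Initial tableau (one row per fragment):
  row 1: a1 a2 a3 a4 b15
  row 2: a1 a2 a3 b24 a5
  row 3: a1 b32 a3 a4 b35
  row 4: a1 a2 b43 b44 b45
Rows 1 and 3 agree on MName; apply MName→Start and equate their Start entries.
Rows 1 and 2 agree on DeptNo, MgrID; apply DeptNo, MgrID→MName, Start and equate their MName, Start entries.
Row 1 is now all distinguished symbols — the join is lossless.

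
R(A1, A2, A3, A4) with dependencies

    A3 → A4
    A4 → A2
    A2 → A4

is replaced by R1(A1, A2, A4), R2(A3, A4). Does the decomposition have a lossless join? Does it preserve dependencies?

Lossless test: (A4)⁺ = {A2, A4}, which is a superkey of neither fragment — lossy.
Dependency preservation: every FD's attributes lie within a single fragment, so each can be enforced locally — preserved.

lossy but dependency-preserving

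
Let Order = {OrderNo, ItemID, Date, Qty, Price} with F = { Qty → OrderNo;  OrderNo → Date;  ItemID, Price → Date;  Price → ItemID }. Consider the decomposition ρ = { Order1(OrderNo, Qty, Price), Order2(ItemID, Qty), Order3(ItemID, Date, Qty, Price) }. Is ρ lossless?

Yes

Chase test. Columns are OrderNo, ItemID, Date, Qty, Price; row i has aⱼ where attribute j ∈ Orderi, else bᵢⱼ.
Initial tableau (one row per fragment):
  row 1: a1 b12 b13 a4 a5
  row 2: b21 a2 b23 a4 b25
  row 3: b31 a2 a3 a4 a5
Rows 1 and 2 agree on Qty; apply Qty→OrderNo and equate their OrderNo entries.
Rows 1 and 3 agree on Qty; apply Qty→OrderNo and equate their OrderNo entries.
Rows 1 and 2 agree on OrderNo; apply OrderNo→Date and equate their Date entries.
Rows 1 and 3 agree on OrderNo; apply OrderNo→Date and equate their Date entries.
Rows 1 and 3 agree on Price; apply Price→ItemID and equate their ItemID entries.
Row 1 is now all distinguished symbols — the join is lossless.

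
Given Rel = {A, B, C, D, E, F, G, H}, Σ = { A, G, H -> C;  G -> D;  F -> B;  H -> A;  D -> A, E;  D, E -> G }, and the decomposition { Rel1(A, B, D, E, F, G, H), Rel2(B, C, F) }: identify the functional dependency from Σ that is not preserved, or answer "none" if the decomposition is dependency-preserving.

A, G, H -> C

Check A, G, H → C: no single fragment contains all of {A, C, G, H}, and the restricted closure of {A, G, H} across the fragments never reaches {C}.
G → D is preserved.
F → B is preserved.
H → A is preserved.
D → A, E is preserved.
D, E → G is preserved.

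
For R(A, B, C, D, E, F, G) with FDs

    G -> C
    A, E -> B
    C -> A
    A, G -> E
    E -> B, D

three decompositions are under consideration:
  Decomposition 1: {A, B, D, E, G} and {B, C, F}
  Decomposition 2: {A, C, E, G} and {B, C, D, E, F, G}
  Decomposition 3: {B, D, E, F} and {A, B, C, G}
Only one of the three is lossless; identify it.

Decomposition 2

Decomposition 1: common = {B}, closure = {B} → lossy.
Decomposition 2: common = {C, E, G}, closure = {A, B, C, D, E, G} → lossless.
Decomposition 3: common = {B}, closure = {B} → lossy.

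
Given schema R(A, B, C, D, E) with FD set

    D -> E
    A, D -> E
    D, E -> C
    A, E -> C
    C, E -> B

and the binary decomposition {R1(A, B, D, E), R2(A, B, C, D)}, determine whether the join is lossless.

Yes

Common attributes: R1 ∩ R2 = {A, B, D}.
Closure of {A, B, D}: D → E applies, adding E; D, E → C applies, adding C. So (A, B, D)⁺ = {A, B, C, D, E}.
This closure contains every attribute of R1, so R1 ∩ R2 → R1. The join is lossless.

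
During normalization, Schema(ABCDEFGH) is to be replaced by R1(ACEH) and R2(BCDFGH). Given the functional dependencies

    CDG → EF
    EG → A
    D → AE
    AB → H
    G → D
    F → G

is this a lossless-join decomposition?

No

Common attributes: R1 ∩ R2 = {CH}.
No dependency enlarges {CH}, so (CH)⁺ = {CH}.
The closure contains neither all of R1 = {ACEH} nor all of R2 = {BCDFGH}, so the common attributes are not a superkey of either fragment. The join is lossy.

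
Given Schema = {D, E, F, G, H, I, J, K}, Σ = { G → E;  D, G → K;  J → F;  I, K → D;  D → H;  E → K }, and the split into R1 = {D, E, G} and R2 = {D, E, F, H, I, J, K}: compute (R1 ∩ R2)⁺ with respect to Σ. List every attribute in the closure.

D, E, H, K

R1 ∩ R2 = {D, E}.
D → H applies, adding H
E → K applies, adding K
Closure: {D, E, H, K}.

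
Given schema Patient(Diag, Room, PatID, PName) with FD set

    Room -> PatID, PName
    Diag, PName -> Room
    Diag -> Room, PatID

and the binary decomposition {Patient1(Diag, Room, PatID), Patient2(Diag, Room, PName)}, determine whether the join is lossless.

Common attributes: Patient1 ∩ Patient2 = {Diag, Room}.
Closure of {Diag, Room}: Room → PatID, PName applies, adding PatID, PName. So (Diag, Room)⁺ = {Diag, Room, PatID, PName}.
This closure contains every attribute of Patient1, so Patient1 ∩ Patient2 → Patient1. The join is lossless.

Yes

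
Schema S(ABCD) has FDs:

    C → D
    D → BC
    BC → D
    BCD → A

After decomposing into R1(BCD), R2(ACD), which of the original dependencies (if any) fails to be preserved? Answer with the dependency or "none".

none

C → D lies within R1.
D → BC lies within R1.
BC → D lies within R1.
BCD → A: restricted closure across fragments reaches A.
Every dependency is enforceable on the fragments, so the decomposition is dependency-preserving.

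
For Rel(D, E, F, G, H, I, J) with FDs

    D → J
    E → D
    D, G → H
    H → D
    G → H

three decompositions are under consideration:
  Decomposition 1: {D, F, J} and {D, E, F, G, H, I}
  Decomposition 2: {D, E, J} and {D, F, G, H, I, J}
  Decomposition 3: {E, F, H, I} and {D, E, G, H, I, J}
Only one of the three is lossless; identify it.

Decomposition 1: common = {D, F}, closure = {D, F, J} → lossless.
Decomposition 2: common = {D, J}, closure = {D, J} → lossy.
Decomposition 3: common = {E, H, I}, closure = {D, E, H, I, J} → lossy.

Decomposition 1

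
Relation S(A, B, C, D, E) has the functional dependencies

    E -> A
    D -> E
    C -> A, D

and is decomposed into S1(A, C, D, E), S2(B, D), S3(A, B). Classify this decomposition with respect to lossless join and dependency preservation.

Lossless test (chase): Rows 1 and 2 agree on D; apply D→E and equate their E entries. Rows 1 and 2 agree on E; apply E→A and equate their A entries. No row becomes fully distinguished — the join is lossy.
Dependency preservation: every FD's attributes lie within a single fragment, so each can be enforced locally — preserved.

lossy but dependency-preserving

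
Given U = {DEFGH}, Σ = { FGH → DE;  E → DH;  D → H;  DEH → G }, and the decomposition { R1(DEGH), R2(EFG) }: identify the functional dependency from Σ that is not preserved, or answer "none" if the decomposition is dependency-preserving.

Check FGH → DE: no single fragment contains all of {DEFGH}, and the restricted closure of {FGH} across the fragments never reaches {DE}.
E → DH is preserved.
D → H is preserved.
DEH → G is preserved.

FGH → DE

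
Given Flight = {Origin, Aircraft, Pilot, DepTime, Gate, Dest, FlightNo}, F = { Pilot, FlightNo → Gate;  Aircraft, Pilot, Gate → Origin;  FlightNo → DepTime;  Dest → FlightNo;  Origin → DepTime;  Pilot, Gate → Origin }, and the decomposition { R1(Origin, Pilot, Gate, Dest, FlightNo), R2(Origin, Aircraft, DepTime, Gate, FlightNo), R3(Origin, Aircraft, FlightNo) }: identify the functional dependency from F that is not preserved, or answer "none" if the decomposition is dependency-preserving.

none

Pilot, FlightNo → Gate lies within R1.
Aircraft, Pilot, Gate → Origin: restricted closure across fragments reaches Origin.
FlightNo → DepTime lies within R2.
Dest → FlightNo lies within R1.
Origin → DepTime lies within R2.
Pilot, Gate → Origin lies within R1.
Every dependency is enforceable on the fragments, so the decomposition is dependency-preserving.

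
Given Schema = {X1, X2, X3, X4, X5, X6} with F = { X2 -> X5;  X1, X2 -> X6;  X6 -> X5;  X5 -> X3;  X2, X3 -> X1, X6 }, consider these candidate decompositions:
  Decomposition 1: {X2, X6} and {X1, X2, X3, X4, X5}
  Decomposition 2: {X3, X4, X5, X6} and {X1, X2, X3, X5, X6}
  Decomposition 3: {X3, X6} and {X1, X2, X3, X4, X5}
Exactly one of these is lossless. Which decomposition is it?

Decomposition 1: common = {X2}, closure = {X1, X2, X3, X5, X6} → lossless.
Decomposition 2: common = {X3, X5, X6}, closure = {X3, X5, X6} → lossy.
Decomposition 3: common = {X3}, closure = {X3} → lossy.

Decomposition 1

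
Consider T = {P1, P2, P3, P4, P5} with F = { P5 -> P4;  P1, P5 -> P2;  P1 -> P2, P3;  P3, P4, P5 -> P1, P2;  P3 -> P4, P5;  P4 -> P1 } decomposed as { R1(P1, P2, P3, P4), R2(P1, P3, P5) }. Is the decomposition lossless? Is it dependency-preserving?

lossless and dependency-preserving

Lossless test: (P1, P3)⁺ = {P1, P2, P3, P4, P5}, which contains all of one fragment — lossless.
Dependency preservation: P5 → P4; P1, P5 → P2; P3, P4, P5 → P1, P2; P3 → P4, P5 are not contained in any single fragment, but the restricted closure of each left-hand side across the fragments still reaches the right-hand side; the remaining FDs each lie inside some fragment. All dependencies are preserved.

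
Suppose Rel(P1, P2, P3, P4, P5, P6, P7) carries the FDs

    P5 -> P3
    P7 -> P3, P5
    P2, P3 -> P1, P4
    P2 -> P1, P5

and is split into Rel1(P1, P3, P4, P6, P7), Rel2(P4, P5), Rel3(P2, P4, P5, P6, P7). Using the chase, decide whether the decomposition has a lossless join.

No

Chase test. Columns are P1, P2, P3, P4, P5, P6, P7; row i has aⱼ where attribute j ∈ Reli, else bᵢⱼ.
Initial tableau (one row per fragment):
  row 1: a1 b12 a3 a4 b15 a6 a7
  row 2: b21 b22 b23 a4 a5 b26 b27
  row 3: b31 a2 b33 a4 a5 a6 a7
Rows 2 and 3 agree on P5; apply P5→P3 and equate their P3 entries.
Rows 1 and 3 agree on P7; apply P7→P3, P5 and equate their P3, P5 entries.
No row becomes fully distinguished — the join is lossy.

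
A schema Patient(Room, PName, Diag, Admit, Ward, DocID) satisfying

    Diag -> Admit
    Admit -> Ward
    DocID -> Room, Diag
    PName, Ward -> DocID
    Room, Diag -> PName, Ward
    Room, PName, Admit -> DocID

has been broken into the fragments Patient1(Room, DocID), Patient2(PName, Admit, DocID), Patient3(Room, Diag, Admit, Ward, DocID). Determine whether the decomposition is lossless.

Yes

Chase test. Columns are Room, PName, Diag, Admit, Ward, DocID; row i has aⱼ where attribute j ∈ Patienti, else bᵢⱼ.
Initial tableau (one row per fragment):
  row 1: a1 b12 b13 b14 b15 a6
  row 2: b21 a2 b23 a4 b25 a6
  row 3: a1 b32 a3 a4 a5 a6
Rows 2 and 3 agree on Admit; apply Admit→Ward and equate their Ward entries.
Rows 1 and 2 agree on DocID; apply DocID→Room, Diag and equate their Room, Diag entries.
Rows 1 and 3 agree on DocID; apply DocID→Room, Diag and equate their Room, Diag entries.
Rows 1 and 2 agree on Room, Diag; apply Room, Diag→PName, Ward and equate their PName, Ward entries.
Rows 1 and 3 agree on Room, Diag; apply Room, Diag→PName, Ward and equate their PName, Ward entries.
Rows 1 and 2 agree on Diag; apply Diag→Admit and equate their Admit entries.
Row 1 is now all distinguished symbols — the join is lossless.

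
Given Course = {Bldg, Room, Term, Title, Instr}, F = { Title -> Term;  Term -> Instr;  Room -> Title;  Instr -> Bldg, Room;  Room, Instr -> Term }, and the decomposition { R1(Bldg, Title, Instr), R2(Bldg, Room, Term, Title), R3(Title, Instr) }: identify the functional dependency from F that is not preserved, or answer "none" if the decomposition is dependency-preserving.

Title → Term lies within R2.
Term → Instr: restricted closure across fragments reaches Instr.
Room → Title lies within R2.
Instr → Bldg, Room: restricted closure across fragments reaches Bldg, Room.
Room, Instr → Term: restricted closure across fragments reaches Term.
Every dependency is enforceable on the fragments, so the decomposition is dependency-preserving.

none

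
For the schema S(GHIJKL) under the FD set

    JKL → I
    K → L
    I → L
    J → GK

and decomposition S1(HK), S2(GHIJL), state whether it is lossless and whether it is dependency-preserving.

Lossless test: (H)⁺ = {H}, which is a superkey of neither fragment — lossy.
Dependency preservation: the restricted closure of {K} across the fragments never reaches {L}, so K → L cannot be enforced without a join — not preserved.

lossy and not dependency-preserving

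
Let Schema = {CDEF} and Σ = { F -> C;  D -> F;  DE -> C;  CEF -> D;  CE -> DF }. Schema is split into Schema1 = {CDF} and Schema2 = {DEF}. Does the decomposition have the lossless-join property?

Yes

Common attributes: Schema1 ∩ Schema2 = {DF}.
Closure of {DF}: F → C applies, adding C. So (DF)⁺ = {CDF}.
This closure contains every attribute of Schema1, so Schema1 ∩ Schema2 → Schema1. The join is lossless.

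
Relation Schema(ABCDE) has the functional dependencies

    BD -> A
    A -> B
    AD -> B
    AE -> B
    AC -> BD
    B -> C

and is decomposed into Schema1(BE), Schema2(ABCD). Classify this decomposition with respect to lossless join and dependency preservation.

lossy but dependency-preserving

Lossless test: (B)⁺ = {BC}, which is a superkey of neither fragment — lossy.
Dependency preservation: AE → B is not contained in any single fragment, but the restricted closure of its left-hand side across the fragments still reaches the right-hand side; the remaining FDs each lie inside some fragment. All dependencies are preserved.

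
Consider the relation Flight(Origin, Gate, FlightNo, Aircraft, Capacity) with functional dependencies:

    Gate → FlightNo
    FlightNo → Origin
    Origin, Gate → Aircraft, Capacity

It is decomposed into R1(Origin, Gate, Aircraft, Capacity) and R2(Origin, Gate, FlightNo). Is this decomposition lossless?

Yes

Common attributes: R1 ∩ R2 = {Origin, Gate}.
Closure of {Origin, Gate}: Gate → FlightNo applies, adding FlightNo; Origin, Gate → Aircraft, Capacity applies, adding Aircraft, Capacity. So (Origin, Gate)⁺ = {Origin, Gate, FlightNo, Aircraft, Capacity}.
This closure contains every attribute of R1, so R1 ∩ R2 → R1. The join is lossless.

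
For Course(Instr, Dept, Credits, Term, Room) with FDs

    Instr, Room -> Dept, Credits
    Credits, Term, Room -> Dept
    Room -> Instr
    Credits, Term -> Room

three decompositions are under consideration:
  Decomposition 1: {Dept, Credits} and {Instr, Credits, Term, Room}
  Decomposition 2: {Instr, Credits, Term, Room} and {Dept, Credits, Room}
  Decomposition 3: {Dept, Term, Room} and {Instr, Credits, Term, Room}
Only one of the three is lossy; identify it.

Decomposition 1: common = {Credits}, closure = {Credits} → lossy.
Decomposition 2: common = {Credits, Room}, closure = {Instr, Dept, Credits, Room} → lossless.
Decomposition 3: common = {Term, Room}, closure = {Instr, Dept, Credits, Term, Room} → lossless.

Decomposition 1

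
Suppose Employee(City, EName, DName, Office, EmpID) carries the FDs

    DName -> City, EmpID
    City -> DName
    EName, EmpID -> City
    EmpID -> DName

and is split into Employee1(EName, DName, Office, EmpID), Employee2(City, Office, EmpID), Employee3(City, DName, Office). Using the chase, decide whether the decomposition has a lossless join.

Chase test. Columns are City, EName, DName, Office, EmpID; row i has aⱼ where attribute j ∈ Employeei, else bᵢⱼ.
Initial tableau (one row per fragment):
  row 1: b11 a2 a3 a4 a5
  row 2: a1 b22 b23 a4 a5
  row 3: a1 b32 a3 a4 b35
Rows 1 and 3 agree on DName; apply DName→City, EmpID and equate their City, EmpID entries.
Rows 1 and 2 agree on City; apply City→DName and equate their DName entries.
Row 1 is now all distinguished symbols — the join is lossless.

Yes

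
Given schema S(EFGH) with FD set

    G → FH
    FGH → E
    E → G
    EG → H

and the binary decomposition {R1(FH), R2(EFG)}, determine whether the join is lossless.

Common attributes: R1 ∩ R2 = {F}.
No dependency enlarges {F}, so (F)⁺ = {F}.
The closure contains neither all of R1 = {FH} nor all of R2 = {EFG}, so the common attributes are not a superkey of either fragment. The join is lossy.

No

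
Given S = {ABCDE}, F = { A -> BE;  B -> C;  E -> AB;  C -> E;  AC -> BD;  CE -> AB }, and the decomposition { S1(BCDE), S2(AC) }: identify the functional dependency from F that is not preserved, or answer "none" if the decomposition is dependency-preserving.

A → BE: restricted closure across fragments reaches BE.
B → C lies within S1.
E → AB: restricted closure across fragments reaches AB.
C → E lies within S1.
AC → BD: restricted closure across fragments reaches BD.
CE → AB: restricted closure across fragments reaches AB.
Every dependency is enforceable on the fragments, so the decomposition is dependency-preserving.

none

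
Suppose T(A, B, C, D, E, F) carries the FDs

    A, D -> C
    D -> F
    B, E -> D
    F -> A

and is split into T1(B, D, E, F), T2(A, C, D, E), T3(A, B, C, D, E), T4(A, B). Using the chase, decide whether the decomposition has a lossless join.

Yes

Chase test. Columns are A, B, C, D, E, F; row i has aⱼ where attribute j ∈ Ti, else bᵢⱼ.
Initial tableau (one row per fragment):
  row 1: b11 a2 b13 a4 a5 a6
  row 2: a1 b22 a3 a4 a5 b26
  row 3: a1 a2 a3 a4 a5 b36
  row 4: a1 a2 b43 b44 b45 b46
Rows 1 and 2 agree on D; apply D→F and equate their F entries.
Rows 1 and 3 agree on D; apply D→F and equate their F entries.
Rows 1 and 2 agree on F; apply F→A and equate their A entries.
Rows 1 and 2 agree on A, D; apply A, D→C and equate their C entries.
Row 1 is now all distinguished symbols — the join is lossless.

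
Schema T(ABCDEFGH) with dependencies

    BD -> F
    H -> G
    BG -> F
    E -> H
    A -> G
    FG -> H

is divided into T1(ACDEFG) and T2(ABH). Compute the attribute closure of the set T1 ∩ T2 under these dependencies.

AG

T1 ∩ T2 = {A}.
A → G applies, adding G
Closure: {AG}.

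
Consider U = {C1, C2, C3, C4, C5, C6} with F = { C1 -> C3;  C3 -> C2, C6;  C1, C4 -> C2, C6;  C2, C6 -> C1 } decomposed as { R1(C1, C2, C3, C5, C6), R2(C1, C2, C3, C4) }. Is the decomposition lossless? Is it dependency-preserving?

Lossless test: (C1, C2, C3)⁺ = {C1, C2, C3, C6}, which is a superkey of neither fragment — lossy.
Dependency preservation: C1, C4 → C2, C6 is not contained in any single fragment, but the restricted closure of its left-hand side across the fragments still reaches the right-hand side; the remaining FDs each lie inside some fragment. All dependencies are preserved.

lossy but dependency-preserving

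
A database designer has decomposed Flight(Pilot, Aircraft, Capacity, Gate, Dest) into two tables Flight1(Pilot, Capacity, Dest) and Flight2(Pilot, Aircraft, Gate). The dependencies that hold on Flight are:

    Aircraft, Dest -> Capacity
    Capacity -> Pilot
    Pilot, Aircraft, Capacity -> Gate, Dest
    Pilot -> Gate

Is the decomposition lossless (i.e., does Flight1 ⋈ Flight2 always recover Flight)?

No

Common attributes: Flight1 ∩ Flight2 = {Pilot}.
Closure of {Pilot}: Pilot → Gate applies, adding Gate. So (Pilot)⁺ = {Pilot, Gate}.
The closure contains neither all of Flight1 = {Pilot, Capacity, Dest} nor all of Flight2 = {Pilot, Aircraft, Gate}, so the common attributes are not a superkey of either fragment. The join is lossy.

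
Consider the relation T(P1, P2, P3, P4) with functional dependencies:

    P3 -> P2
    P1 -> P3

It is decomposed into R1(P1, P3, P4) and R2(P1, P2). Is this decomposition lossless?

Common attributes: R1 ∩ R2 = {P1}.
Closure of {P1}: P1 → P3 applies, adding P3; P3 → P2 applies, adding P2. So (P1)⁺ = {P1, P2, P3}.
This closure contains every attribute of R2, so R1 ∩ R2 → R2. The join is lossless.

Yes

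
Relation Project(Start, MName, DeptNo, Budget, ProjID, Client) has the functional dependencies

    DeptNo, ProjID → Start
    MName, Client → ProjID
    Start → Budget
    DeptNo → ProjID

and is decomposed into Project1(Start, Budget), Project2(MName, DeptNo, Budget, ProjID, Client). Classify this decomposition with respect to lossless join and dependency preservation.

lossy and not dependency-preserving

Lossless test: (Budget)⁺ = {Budget}, which is a superkey of neither fragment — lossy.
Dependency preservation: the restricted closure of {DeptNo, ProjID} across the fragments never reaches {Start}, so DeptNo, ProjID → Start cannot be enforced without a join — not preserved.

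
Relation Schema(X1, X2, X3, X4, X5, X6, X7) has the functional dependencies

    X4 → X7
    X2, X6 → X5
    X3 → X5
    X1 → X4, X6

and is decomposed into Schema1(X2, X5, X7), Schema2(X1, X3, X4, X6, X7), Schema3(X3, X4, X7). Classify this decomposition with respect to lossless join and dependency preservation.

Lossless test (chase): Rows 2 and 3 agree on X3; apply X3→X5 and equate their X5 entries. No row becomes fully distinguished — the join is lossy.
Dependency preservation: the restricted closure of {X2, X6} across the fragments never reaches {X5}, so X2, X6 → X5 cannot be enforced without a join — not preserved.

lossy and not dependency-preserving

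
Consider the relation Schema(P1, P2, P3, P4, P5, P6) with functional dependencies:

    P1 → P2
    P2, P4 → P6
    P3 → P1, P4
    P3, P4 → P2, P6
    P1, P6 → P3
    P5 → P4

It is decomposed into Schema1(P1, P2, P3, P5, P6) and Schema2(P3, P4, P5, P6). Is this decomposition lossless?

Common attributes: Schema1 ∩ Schema2 = {P3, P5, P6}.
Closure of {P3, P5, P6}: P3 → P1, P4 applies, adding P1, P4; P3, P4 → P2, P6 applies, adding P2. So (P3, P5, P6)⁺ = {P1, P2, P3, P4, P5, P6}.
This closure contains every attribute of Schema1, so Schema1 ∩ Schema2 → Schema1. The join is lossless.

Yes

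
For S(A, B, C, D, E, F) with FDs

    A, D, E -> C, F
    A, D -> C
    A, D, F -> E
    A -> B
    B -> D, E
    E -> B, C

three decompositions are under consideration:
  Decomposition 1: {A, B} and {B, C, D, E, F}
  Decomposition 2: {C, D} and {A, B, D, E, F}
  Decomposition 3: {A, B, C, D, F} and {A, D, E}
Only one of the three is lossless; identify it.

Decomposition 3

Decomposition 1: common = {B}, closure = {B, C, D, E} → lossy.
Decomposition 2: common = {D}, closure = {D} → lossy.
Decomposition 3: common = {A, D}, closure = {A, B, C, D, E, F} → lossless.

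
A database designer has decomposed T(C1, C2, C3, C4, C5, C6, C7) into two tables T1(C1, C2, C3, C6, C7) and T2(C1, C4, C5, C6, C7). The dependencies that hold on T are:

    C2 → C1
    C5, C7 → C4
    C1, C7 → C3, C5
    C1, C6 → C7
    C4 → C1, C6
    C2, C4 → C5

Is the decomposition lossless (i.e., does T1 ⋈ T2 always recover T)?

Common attributes: T1 ∩ T2 = {C1, C6, C7}.
Closure of {C1, C6, C7}: C1, C7 → C3, C5 applies, adding C3, C5; C5, C7 → C4 applies, adding C4. So (C1, C6, C7)⁺ = {C1, C3, C4, C5, C6, C7}.
This closure contains every attribute of T2, so T1 ∩ T2 → T2. The join is lossless.

Yes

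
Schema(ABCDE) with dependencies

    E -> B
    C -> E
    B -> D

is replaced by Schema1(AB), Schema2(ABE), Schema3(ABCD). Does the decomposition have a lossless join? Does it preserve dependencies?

Lossless test (chase): Rows 1 and 2 agree on B; apply B→D and equate their D entries. Rows 1 and 3 agree on B; apply B→D and equate their D entries. No row becomes fully distinguished — the join is lossy.
Dependency preservation: the restricted closure of {C} across the fragments never reaches {E}, so C → E cannot be enforced without a join — not preserved.

lossy and not dependency-preserving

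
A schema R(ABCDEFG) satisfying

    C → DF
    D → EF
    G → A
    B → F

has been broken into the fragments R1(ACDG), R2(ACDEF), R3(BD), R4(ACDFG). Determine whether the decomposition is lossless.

No

Chase test. Columns are ABCDEFG; row i has aⱼ where attribute j ∈ Ri, else bᵢⱼ.
Initial tableau (one row per fragment):
  row 1: a1 b12 a3 a4 b15 b16 a7
  row 2: a1 b22 a3 a4 a5 a6 b27
  row 3: b31 a2 b33 a4 b35 b36 b37
  row 4: a1 b42 a3 a4 b45 a6 a7
Rows 1 and 2 agree on C; apply C→DF and equate their DF entries.
Rows 1 and 2 agree on D; apply D→EF and equate their EF entries.
Rows 1 and 3 agree on D; apply D→EF and equate their EF entries.
Rows 1 and 4 agree on D; apply D→EF and equate their EF entries.
No row becomes fully distinguished — the join is lossy.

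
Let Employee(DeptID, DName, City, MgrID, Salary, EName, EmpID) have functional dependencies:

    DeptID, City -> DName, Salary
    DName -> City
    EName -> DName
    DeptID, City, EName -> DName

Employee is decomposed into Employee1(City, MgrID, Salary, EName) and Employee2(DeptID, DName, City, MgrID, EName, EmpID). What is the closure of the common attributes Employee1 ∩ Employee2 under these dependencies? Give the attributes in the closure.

Employee1 ∩ Employee2 = {City, MgrID, EName}.
EName → DName applies, adding DName
Closure: {DName, City, MgrID, EName}.

DName, City, MgrID, EName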